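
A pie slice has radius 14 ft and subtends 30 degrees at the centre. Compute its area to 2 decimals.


Shape: circular sector
Radius r = 14 ft, Angle = 30 degrees
Formula: A = (angle/360) * pi * r^2
r^2 = 196
Fraction of circle = 30/360
A = (30/360) * pi * 196
A = 16.333333 * pi
A = 51.31
51.31 ft^2


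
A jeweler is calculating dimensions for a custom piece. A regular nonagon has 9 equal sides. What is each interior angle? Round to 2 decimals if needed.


Shape: regular nonagon (9 sides)
Formula: interior angle = (n - 2) * 180 / n
(n - 2) = 7
(n - 2) * 180 = 1260
angle = 1260 / 9
angle = 140
140 degrees


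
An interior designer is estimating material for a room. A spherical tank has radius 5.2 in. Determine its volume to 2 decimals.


Shape: sphere
Radius r = 5.2 in
Formula: V = (4/3) * pi * r^3
r^3 = 140.608
(4/3) * 140.608 = 187.477333
V = 187.477333 * pi
V = 588.98
588.98 in^3


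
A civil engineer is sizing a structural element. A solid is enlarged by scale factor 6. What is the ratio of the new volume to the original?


Linear scale factor k = 6
Rule: under a linear scaling by k, volumes scale by k^3.
k^3 = 6 * 6 * 6
k^3 = 36 * 6
k^3 = 216
Volume scales by a factor of 216.
216 (dimensionless)


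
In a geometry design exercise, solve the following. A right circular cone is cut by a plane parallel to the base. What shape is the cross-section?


Solid: right circular cone
Cutting plane: parallel to the base
Visualize the intersection of the plane with the solid's surface.
The boundary of the cut region is a circle.
circle


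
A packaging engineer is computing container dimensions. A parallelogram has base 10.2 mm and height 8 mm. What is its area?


Shape: parallelogram
Base b = 10.2 mm, Height h = 8 mm
Formula: A = b * h
A = 10.2 * 8
A = 81.6
81.6 mm^2


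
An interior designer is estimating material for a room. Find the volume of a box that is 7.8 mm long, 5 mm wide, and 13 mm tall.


Shape: rectangular prism
l = 7.8 mm, w = 5 mm, h = 13 mm
Formula: V = l * w * h
V = 7.8 * 5 * 13
V = 39 * 13
V = 507
507 mm^3


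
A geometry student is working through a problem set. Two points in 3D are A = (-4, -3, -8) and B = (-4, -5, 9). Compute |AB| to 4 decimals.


3D distance between two points
P1 = (-4, -3, -8), P2 = (-4, -5, 9)
Formula: d = sqrt((x2-x1)^2 + (y2-y1)^2 + (z2-z1)^2)
dx = -4 - -4 = 0
dy = -5 - -3 = -2
dz = 9 - -8 = 17
dx^2 + dy^2 + dz^2 = 0 + 4 + 289 = 293
d = sqrt(293)
d = 17.1172
17.1172 units


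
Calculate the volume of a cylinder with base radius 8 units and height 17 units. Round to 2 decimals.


Shape: cylinder
Radius r = 8 units, Height h = 17 units
Formula: V = pi * r^2 * h
r^2 = 64
V = pi * 64 * 17
V = 1088 * pi
V = 3418.05
3418.05 units^3


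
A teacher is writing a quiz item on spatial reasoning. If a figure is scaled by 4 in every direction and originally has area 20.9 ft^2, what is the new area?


Linear scale factor k = 4
Original area = 20.9 ft^2
Rule: under a linear scaling by k, areas scale by k^2.
k^2 = 4^2 = 16
New area = 20.9 * 16
New area = 334.4
334.4 ft^2


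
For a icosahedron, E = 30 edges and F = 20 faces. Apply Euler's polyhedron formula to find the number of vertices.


Polyhedron: icosahedron
Euler's formula for convex polyhedra: V - E + F = 2
Given: E = 30 edges and F = 20 faces
Solve for V:
V = 2 + E - F = 2 + 30 - 20 = 12
12 vertices


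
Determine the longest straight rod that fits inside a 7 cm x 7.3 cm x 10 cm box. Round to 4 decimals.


Shape: rectangular box (space diagonal)
l = 7 cm, w = 7.3 cm, h = 10 cm
Visualize: the diagonal of the base, then a right triangle with that diagonal and the height.
Formula: d = sqrt(l^2 + w^2 + h^2)
l^2 + w^2 + h^2 = 49 + 53.29 + 100 = 202.29
d = sqrt(202.29)
d = 14.2229
14.2229 cm


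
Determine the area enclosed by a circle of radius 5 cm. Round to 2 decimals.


Shape: circle
Radius r = 5 cm
Formula: A = pi * r^2
r^2 = 5^2 = 25
A = pi * 25
A = 78.54
78.54 cm^2


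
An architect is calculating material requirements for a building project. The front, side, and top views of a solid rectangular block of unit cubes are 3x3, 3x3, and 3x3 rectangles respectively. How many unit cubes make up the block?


Orthographic views of a solid rectangular block:
Front view 3 x 3 -> length = 3, height = 3
Side view 3 x 3 -> width = 3, height = 3 (consistent)
Top view 3 x 3 -> confirms length = 3, width = 3
The block is 3 x 3 x 3.
Total unit cubes = 3 * 3 * 3 = 27
27 unit cubes


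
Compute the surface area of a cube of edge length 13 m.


Shape: cube
Side s = 13 m
A cube has 6 square faces.
Formula: SA = 6 * s^2
s^2 = 169
SA = 6 * 169
SA = 1014
1014 m^2


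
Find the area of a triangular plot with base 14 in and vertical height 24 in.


Shape: triangle
Base b = 14 in, Height h = 24 in
Formula: A = (1/2) * b * h
A = 0.5 * 14 * 24
A = 0.5 * 336
A = 168
168 in^2


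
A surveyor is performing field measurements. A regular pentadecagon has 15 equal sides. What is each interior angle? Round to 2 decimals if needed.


Shape: regular pentadecagon (15 sides)
Formula: interior angle = (n - 2) * 180 / n
(n - 2) = 13
(n - 2) * 180 = 2340
angle = 2340 / 15
angle = 156
156 degrees


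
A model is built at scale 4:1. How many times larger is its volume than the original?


Linear scale factor k = 4
Rule: under a linear scaling by k, volumes scale by k^3.
k^3 = 4 * 4 * 4
k^3 = 16 * 4
k^3 = 64
Volume scales by a factor of 64.
64 (dimensionless)


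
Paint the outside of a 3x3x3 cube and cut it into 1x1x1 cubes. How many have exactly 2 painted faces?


Large cube: 3 x 3 x 3, cut into unit cubes.
n = 3, so n - 2 = 1
Cubes with 2 painted faces lie along the edges, excluding corners.
A cube has 12 edges; each contributes (n - 2) = 1 such cubes.
Count = 12 * 1 = 12
12 unit cubes


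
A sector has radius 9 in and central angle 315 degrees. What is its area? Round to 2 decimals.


Shape: circular sector
Radius r = 9 in, Angle = 315 degrees
Formula: A = (angle/360) * pi * r^2
r^2 = 81
Fraction of circle = 315/360
A = (315/360) * pi * 81
A = 70.875 * pi
A = 222.66
222.66 in^2


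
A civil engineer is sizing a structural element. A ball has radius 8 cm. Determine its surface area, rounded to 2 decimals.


Shape: sphere
Radius r = 8 cm
Formula: SA = 4 * pi * r^2
r^2 = 64
SA = 4 * pi * 64
SA = 256 * pi
SA = 804.25
804.25 cm^2


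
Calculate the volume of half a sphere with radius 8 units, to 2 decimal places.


Shape: hemisphere (half of a sphere)
Radius r = 8 units
Formula: V = (1/2) * (4/3) * pi * r^3 = (2/3) * pi * r^3
r^3 = 512
(2/3) * 512 = 341.333333
V = 341.333333 * pi
V = 1072.33
1072.33 units^3


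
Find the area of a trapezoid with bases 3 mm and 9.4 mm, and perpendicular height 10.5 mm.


Shape: trapezoid
Parallel sides a = 3 mm, b = 9.4 mm; Height h = 10.5 mm
Formula: A = (a + b) * h / 2
a + b = 3 + 9.4 = 12.4
A = 12.4 * 10.5 / 2
A = 130.2 / 2
A = 65.1
65.1 mm^2


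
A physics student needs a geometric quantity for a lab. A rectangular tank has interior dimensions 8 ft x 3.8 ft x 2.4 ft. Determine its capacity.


Shape: rectangular prism
l = 8 ft, w = 3.8 ft, h = 2.4 ft
Formula: V = l * w * h
V = 8 * 3.8 * 2.4
V = 30.4 * 2.4
V = 72.96
72.96 ft^3


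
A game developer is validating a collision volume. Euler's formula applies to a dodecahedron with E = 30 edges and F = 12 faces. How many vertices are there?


Polyhedron: dodecahedron
Euler's formula for convex polyhedra: V - E + F = 2
Given: E = 30 edges and F = 12 faces
Solve for V:
V = 2 + E - F = 2 + 30 - 12 = 20
20 vertices


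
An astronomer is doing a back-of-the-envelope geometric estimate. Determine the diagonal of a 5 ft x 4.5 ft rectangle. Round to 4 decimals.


Shape: rectangle (diagonal via Pythagoras)
Sides: 5 ft and 4.5 ft
Formula: d = sqrt(l^2 + w^2)
l^2 = 25, w^2 = 20.25
l^2 + w^2 = 45.25
d = sqrt(45.25)
d = 6.7268
6.7268 ft


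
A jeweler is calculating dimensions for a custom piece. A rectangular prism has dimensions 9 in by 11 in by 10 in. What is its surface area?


Shape: rectangular prism
l = 9 in, w = 11 in, h = 10 in
Formula: SA = 2(lw + lh + wh)
lw = 99, lh = 90, wh = 110
lw + lh + wh = 299
SA = 2 * 299
SA = 598
598 in^2


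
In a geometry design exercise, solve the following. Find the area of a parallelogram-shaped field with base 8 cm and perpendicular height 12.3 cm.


Shape: parallelogram
Base b = 8 cm, Height h = 12.3 cm
Formula: A = b * h
A = 8 * 12.3
A = 98.4
98.4 cm^2


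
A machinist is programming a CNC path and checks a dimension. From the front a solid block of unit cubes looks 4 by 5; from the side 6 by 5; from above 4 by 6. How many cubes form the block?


Orthographic views of a solid rectangular block:
Front view 4 x 5 -> length = 4, height = 5
Side view 6 x 5 -> width = 6, height = 5 (consistent)
Top view 4 x 6 -> confirms length = 4, width = 6
The block is 4 x 6 x 5.
Total unit cubes = 4 * 6 * 5 = 120
120 unit cubes


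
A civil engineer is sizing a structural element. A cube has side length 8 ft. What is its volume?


Shape: cube
Side s = 8 ft
Formula: V = s^3
V = 8 * 8 * 8
V = 64 * 8
V = 512
512 ft^3


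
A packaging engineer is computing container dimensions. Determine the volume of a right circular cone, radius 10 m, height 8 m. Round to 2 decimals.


Shape: cone
Radius r = 10 m, Height h = 8 m
Formula: V = (1/3) * pi * r^2 * h
r^2 = 100
pi * r^2 * h = pi * 100 * 8 = 800 * pi
V = 800 * pi / 3
V = 837.76
837.76 m^3


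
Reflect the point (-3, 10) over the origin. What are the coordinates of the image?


Transformation: reflection
Original point: (-3, 10)
Rule for reflection through the origin: (x, y) -> (-x, -y)
Apply: (-3, 10) -> (3, -10)
(3, -10)


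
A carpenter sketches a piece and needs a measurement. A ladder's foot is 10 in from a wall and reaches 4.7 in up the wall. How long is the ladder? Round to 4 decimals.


Shape: right triangle
Legs a = 10 in, b = 4.7 in
Formula: c = sqrt(a^2 + b^2)
a^2 = 100, b^2 = 22.09
a^2 + b^2 = 122.09
c = sqrt(122.09)
c = 11.0494
11.0494 in


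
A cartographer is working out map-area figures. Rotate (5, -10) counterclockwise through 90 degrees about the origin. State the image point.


Transformation: rotation about the origin
Original point: (5, -10)
Rule for 90 deg counterclockwise: (x, y) -> (-y, x)
Apply: (5, -10) -> (10, 5)
(10, 5)


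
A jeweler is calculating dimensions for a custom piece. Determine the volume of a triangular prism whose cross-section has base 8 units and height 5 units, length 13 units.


Shape: triangular prism
Triangle base = 8 units, triangle height = 5 units, prism length L = 13 units
Formula: V = (1/2 * b * h_tri) * L
Cross-section area = 0.5 * 8 * 5 = 20
V = 20 * 13
V = 260
260 units^3


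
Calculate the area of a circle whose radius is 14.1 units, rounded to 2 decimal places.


Shape: circle
Radius r = 14.1 units
Formula: A = pi * r^2
r^2 = 14.1^2 = 198.81
A = pi * 198.81
A = 624.58
624.58 units^2


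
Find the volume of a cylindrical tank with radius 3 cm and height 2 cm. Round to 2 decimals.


Shape: cylinder
Radius r = 3 cm, Height h = 2 cm
Formula: V = pi * r^2 * h
r^2 = 9
V = pi * 9 * 2
V = 18 * pi
V = 56.55
56.55 cm^3


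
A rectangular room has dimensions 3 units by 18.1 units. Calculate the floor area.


Shape: rectangle
Length l = 3 units, Width w = 18.1 units
Formula: A = l * w
A = 3 * 18.1
A = 54.3
54.3 units^2


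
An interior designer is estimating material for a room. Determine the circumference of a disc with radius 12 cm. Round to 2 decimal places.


Shape: circle
Radius r = 12 cm
Formula: C = 2 * pi * r
C = 2 * pi * 12
C = 24 * pi
C = 75.4
75.4 cm


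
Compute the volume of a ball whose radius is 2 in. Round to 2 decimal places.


Shape: sphere
Radius r = 2 in
Formula: V = (4/3) * pi * r^3
r^3 = 8
(4/3) * 8 = 10.666667
V = 10.666667 * pi
V = 33.51
33.51 in^3


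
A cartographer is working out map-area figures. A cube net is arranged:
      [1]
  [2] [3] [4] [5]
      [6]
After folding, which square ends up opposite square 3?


Net: cross layout. Take square 3 as the base (bottom).
Fold the four squares in the horizontal row up around 3: 2 -> left, 4 -> right, 5 wraps to the top.
Fold 1 and 6 up from 3: 1 -> back, 6 -> front.
Opposite pairs are therefore: (1, 6), (2, 4), (3, 5).
Face 3 is opposite face 5.
face 5


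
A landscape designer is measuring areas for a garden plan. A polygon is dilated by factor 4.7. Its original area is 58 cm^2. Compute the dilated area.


Linear scale factor k = 4.7
Original area = 58 cm^2
Rule: under a linear scaling by k, areas scale by k^2.
k^2 = 4.7^2 = 22.09
New area = 58 * 22.09
New area = 1281.22
1281.22 cm^2


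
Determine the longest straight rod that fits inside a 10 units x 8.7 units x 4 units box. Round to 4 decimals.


Shape: rectangular box (space diagonal)
l = 10 units, w = 8.7 units, h = 4 units
Visualize: the diagonal of the base, then a right triangle with that diagonal and the height.
Formula: d = sqrt(l^2 + w^2 + h^2)
l^2 + w^2 + h^2 = 100 + 75.69 + 16 = 191.69
d = sqrt(191.69)
d = 13.8452
13.8452 units


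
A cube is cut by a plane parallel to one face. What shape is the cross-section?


Solid: cube
Cutting plane: parallel to one face
Visualize the intersection of the plane with the solid's surface.
The boundary of the cut region is a square.
square


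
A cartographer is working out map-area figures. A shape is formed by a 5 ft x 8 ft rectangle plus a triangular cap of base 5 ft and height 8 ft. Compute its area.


Composite shape: rectangle + triangle
Rectangle area = 5 * 8 = 40
Triangle area = 0.5 * 5 * 8 = 20
Total = 40 + 20
Total = 60
60 ft^2


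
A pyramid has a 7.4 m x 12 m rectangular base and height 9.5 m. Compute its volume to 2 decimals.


Shape: rectangular pyramid
Base: 7.4 m x 12 m, Height h = 9.5 m
Formula: V = (1/3) * base_area * h
base_area = 7.4 * 12 = 88.8
base_area * h = 88.8 * 9.5 = 843.6
V = 843.6 / 3
V = 281.2
281.2 m^3


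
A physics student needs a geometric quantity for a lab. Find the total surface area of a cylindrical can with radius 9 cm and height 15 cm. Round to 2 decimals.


Shape: closed cylinder
Radius r = 9 cm, Height h = 15 cm
Formula: SA = 2*pi*r^2 + 2*pi*r*h = 2*pi*r*(r + h)
r + h = 24
2 * r * (r + h) = 2 * 9 * 24 = 432
SA = 432 * pi
SA = 1357.17
1357.17 cm^2


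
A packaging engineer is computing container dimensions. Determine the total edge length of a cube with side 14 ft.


Shape: cube
Side s = 14 ft
A cube has 12 edges, all equal.
Formula: total edge length = 12 * s
Total = 12 * 14
Total = 168
168 ft


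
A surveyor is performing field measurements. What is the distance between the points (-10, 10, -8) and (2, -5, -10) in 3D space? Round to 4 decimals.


3D distance between two points
P1 = (-10, 10, -8), P2 = (2, -5, -10)
Formula: d = sqrt((x2-x1)^2 + (y2-y1)^2 + (z2-z1)^2)
dx = 2 - -10 = 12
dy = -5 - 10 = -15
dz = -10 - -8 = -2
dx^2 + dy^2 + dz^2 = 144 + 225 + 4 = 373
d = sqrt(373)
d = 19.3132
19.3132 units


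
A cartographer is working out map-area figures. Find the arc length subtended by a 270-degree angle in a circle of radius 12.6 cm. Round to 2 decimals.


Shape: circular arc
Radius r = 12.6 cm, Angle = 270 degrees
Formula: L = (angle/360) * 2 * pi * r
2 * pi * r = 25.2 * pi
L = (270/360) * 25.2 * pi
L = 18.9 * pi
L = 59.38
59.38 cm


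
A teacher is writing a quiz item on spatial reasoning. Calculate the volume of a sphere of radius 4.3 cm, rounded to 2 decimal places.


Shape: sphere
Radius r = 4.3 cm
Formula: V = (4/3) * pi * r^3
r^3 = 79.507
(4/3) * 79.507 = 106.009333
V = 106.009333 * pi
V = 333.04
333.04 cm^3


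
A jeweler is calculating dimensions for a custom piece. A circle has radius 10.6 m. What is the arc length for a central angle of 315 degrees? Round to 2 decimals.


Shape: circular arc
Radius r = 10.6 m, Angle = 315 degrees
Formula: L = (angle/360) * 2 * pi * r
2 * pi * r = 21.2 * pi
L = (315/360) * 21.2 * pi
L = 18.55 * pi
L = 58.28
58.28 m


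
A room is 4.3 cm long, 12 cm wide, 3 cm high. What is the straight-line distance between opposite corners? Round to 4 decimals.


Shape: rectangular box (space diagonal)
l = 4.3 cm, w = 12 cm, h = 3 cm
Visualize: the diagonal of the base, then a right triangle with that diagonal and the height.
Formula: d = sqrt(l^2 + w^2 + h^2)
l^2 + w^2 + h^2 = 18.49 + 144 + 9 = 171.49
d = sqrt(171.49)
d = 13.0954
13.0954 cm


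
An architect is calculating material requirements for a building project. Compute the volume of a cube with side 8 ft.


Shape: cube
Side s = 8 ft
Formula: V = s^3
V = 8 * 8 * 8
V = 64 * 8
V = 512
512 ft^3


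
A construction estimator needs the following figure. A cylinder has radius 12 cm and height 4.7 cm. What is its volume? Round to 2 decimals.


Shape: cylinder
Radius r = 12 cm, Height h = 4.7 cm
Formula: V = pi * r^2 * h
r^2 = 144
V = pi * 144 * 4.7
V = 676.8 * pi
V = 2126.23
2126.23 cm^3


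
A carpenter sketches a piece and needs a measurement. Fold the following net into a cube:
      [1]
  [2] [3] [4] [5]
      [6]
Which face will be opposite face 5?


Net: cross layout. Take square 3 as the base (bottom).
Fold the four squares in the horizontal row up around 3: 2 -> left, 4 -> right, 5 wraps to the top.
Fold 1 and 6 up from 3: 1 -> back, 6 -> front.
Opposite pairs are therefore: (1, 6), (2, 4), (3, 5).
Face 5 is opposite face 3.
face 3


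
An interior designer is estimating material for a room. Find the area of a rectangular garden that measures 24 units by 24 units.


Shape: rectangle
Length l = 24 units, Width w = 24 units
Formula: A = l * w
A = 24 * 24
A = 576
576 units^2


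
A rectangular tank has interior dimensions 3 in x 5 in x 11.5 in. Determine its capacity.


Shape: rectangular prism
l = 3 in, w = 5 in, h = 11.5 in
Formula: V = l * w * h
V = 3 * 5 * 11.5
V = 15 * 11.5
V = 172.5
172.5 in^3


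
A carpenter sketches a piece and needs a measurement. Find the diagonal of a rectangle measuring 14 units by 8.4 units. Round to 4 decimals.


Shape: rectangle (diagonal via Pythagoras)
Sides: 14 units and 8.4 units
Formula: d = sqrt(l^2 + w^2)
l^2 = 196, w^2 = 70.56
l^2 + w^2 = 266.56
d = sqrt(266.56)
d = 16.3267
16.3267 units


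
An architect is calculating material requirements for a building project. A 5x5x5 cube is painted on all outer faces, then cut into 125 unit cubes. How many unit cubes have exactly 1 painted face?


Large cube: 5 x 5 x 5, cut into unit cubes.
n = 5, so n - 2 = 3
Cubes with 1 painted face lie in the interior of each face.
A cube has 6 faces; each contributes (n - 2)^2 = 9 such cubes.
Count = 6 * 9 = 54
54 unit cubes


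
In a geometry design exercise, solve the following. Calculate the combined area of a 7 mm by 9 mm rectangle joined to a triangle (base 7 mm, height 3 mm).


Composite shape: rectangle + triangle
Rectangle area = 7 * 9 = 63
Triangle area = 0.5 * 7 * 3 = 10.5
Total = 63 + 10.5
Total = 73.5
73.5 mm^2


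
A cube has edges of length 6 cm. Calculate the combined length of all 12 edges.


Shape: cube
Side s = 6 cm
A cube has 12 edges, all equal.
Formula: total edge length = 12 * s
Total = 12 * 6
Total = 72
72 cm


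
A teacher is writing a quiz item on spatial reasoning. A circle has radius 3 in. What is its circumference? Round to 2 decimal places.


Shape: circle
Radius r = 3 in
Formula: C = 2 * pi * r
C = 2 * pi * 3
C = 6 * pi
C = 18.85
18.85 in


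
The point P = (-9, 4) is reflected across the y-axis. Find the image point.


Transformation: reflection
Original point: (-9, 4)
Rule for reflection over the y-axis: (x, y) -> (-x, y)
Apply: (-9, 4) -> (9, 4)
(9, 4)


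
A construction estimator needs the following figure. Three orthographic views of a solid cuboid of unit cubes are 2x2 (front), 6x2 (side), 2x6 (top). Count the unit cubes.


Orthographic views of a solid rectangular block:
Front view 2 x 2 -> length = 2, height = 2
Side view 6 x 2 -> width = 6, height = 2 (consistent)
Top view 2 x 6 -> confirms length = 2, width = 6
The block is 2 x 6 x 2.
Total unit cubes = 2 * 6 * 2 = 24
24 unit cubes


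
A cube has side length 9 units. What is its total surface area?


Shape: cube
Side s = 9 units
A cube has 6 square faces.
Formula: SA = 6 * s^2
s^2 = 81
SA = 6 * 81
SA = 486
486 units^2


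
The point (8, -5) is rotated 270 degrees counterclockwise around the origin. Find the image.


Transformation: rotation about the origin
Original point: (8, -5)
Rule for 270 deg counterclockwise: (x, y) -> (y, -x)
Apply: (8, -5) -> (-5, -8)
(-5, -8)


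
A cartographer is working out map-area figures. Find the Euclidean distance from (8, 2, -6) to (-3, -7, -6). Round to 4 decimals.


3D distance between two points
P1 = (8, 2, -6), P2 = (-3, -7, -6)
Formula: d = sqrt((x2-x1)^2 + (y2-y1)^2 + (z2-z1)^2)
dx = -3 - 8 = -11
dy = -7 - 2 = -9
dz = -6 - -6 = 0
dx^2 + dy^2 + dz^2 = 121 + 81 + 0 = 202
d = sqrt(202)
d = 14.2127
14.2127 units


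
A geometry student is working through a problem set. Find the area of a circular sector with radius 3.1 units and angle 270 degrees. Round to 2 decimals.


Shape: circular sector
Radius r = 3.1 units, Angle = 270 degrees
Formula: A = (angle/360) * pi * r^2
r^2 = 9.61
Fraction of circle = 270/360
A = (270/360) * pi * 9.61
A = 7.2075 * pi
A = 22.64
22.64 units^2


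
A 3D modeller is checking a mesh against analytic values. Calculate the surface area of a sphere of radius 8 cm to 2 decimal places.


Shape: sphere
Radius r = 8 cm
Formula: SA = 4 * pi * r^2
r^2 = 64
SA = 4 * pi * 64
SA = 256 * pi
SA = 804.25
804.25 cm^2


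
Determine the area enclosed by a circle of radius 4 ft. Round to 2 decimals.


Shape: circle
Radius r = 4 ft
Formula: A = pi * r^2
r^2 = 4^2 = 16
A = pi * 16
A = 50.27
50.27 ft^2


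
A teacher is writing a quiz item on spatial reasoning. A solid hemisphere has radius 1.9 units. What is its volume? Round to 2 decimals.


Shape: hemisphere (half of a sphere)
Radius r = 1.9 units
Formula: V = (1/2) * (4/3) * pi * r^3 = (2/3) * pi * r^3
r^3 = 6.859
(2/3) * 6.859 = 4.572667
V = 4.572667 * pi
V = 14.37
14.37 units^3


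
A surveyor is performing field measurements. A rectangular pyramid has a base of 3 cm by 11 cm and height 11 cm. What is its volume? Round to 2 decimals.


Shape: rectangular pyramid
Base: 3 cm x 11 cm, Height h = 11 cm
Formula: V = (1/3) * base_area * h
base_area = 3 * 11 = 33
base_area * h = 33 * 11 = 363
V = 363 / 3
V = 121
121 cm^3


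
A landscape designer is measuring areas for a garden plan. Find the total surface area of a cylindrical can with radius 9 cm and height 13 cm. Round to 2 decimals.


Shape: closed cylinder
Radius r = 9 cm, Height h = 13 cm
Formula: SA = 2*pi*r^2 + 2*pi*r*h = 2*pi*r*(r + h)
r + h = 22
2 * r * (r + h) = 2 * 9 * 22 = 396
SA = 396 * pi
SA = 1244.07
1244.07 cm^2


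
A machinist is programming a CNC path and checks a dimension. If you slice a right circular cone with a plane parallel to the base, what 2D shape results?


Solid: right circular cone
Cutting plane: parallel to the base
Visualize the intersection of the plane with the solid's surface.
The boundary of the cut region is a circle.
circle


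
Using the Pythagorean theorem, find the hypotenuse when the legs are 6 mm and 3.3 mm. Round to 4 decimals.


Shape: right triangle
Legs a = 6 mm, b = 3.3 mm
Formula: c = sqrt(a^2 + b^2)
a^2 = 36, b^2 = 10.89
a^2 + b^2 = 46.89
c = sqrt(46.89)
c = 6.8476
6.8476 mm


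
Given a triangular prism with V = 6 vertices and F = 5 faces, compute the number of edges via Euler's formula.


Polyhedron: triangular prism
Euler's formula for convex polyhedra: V - E + F = 2
Given: V = 6 vertices and F = 5 faces
Solve for E:
E = V + F - 2 = 6 + 5 - 2 = 9
9 edges


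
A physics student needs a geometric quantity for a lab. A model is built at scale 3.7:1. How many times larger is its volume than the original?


Linear scale factor k = 3.7
Rule: under a linear scaling by k, volumes scale by k^3.
k^3 = 3.7 * 3.7 * 3.7
k^3 = 13.69 * 3.7
k^3 = 50.653
Volume scales by a factor of 50.653.
50.653 (dimensionless)


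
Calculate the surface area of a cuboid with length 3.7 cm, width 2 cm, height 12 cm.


Shape: rectangular prism
l = 3.7 cm, w = 2 cm, h = 12 cm
Formula: SA = 2(lw + lh + wh)
lw = 7.4, lh = 44.4, wh = 24
lw + lh + wh = 75.8
SA = 2 * 75.8
SA = 151.6
151.6 cm^2


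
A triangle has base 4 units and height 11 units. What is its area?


Shape: triangle
Base b = 4 units, Height h = 11 units
Formula: A = (1/2) * b * h
A = 0.5 * 4 * 11
A = 0.5 * 44
A = 22
22 units^2


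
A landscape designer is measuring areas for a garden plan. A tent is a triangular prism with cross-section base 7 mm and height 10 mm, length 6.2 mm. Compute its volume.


Shape: triangular prism
Triangle base = 7 mm, triangle height = 10 mm, prism length L = 6.2 mm
Formula: V = (1/2 * b * h_tri) * L
Cross-section area = 0.5 * 7 * 10 = 35
V = 35 * 6.2
V = 217
217 mm^3


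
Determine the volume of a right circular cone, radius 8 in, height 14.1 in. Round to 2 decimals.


Shape: cone
Radius r = 8 in, Height h = 14.1 in
Formula: V = (1/3) * pi * r^2 * h
r^2 = 64
pi * r^2 * h = pi * 64 * 14.1 = 902.4 * pi
V = 902.4 * pi / 3
V = 944.99
944.99 in^3


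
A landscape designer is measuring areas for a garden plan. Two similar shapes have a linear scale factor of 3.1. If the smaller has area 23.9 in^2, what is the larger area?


Linear scale factor k = 3.1
Original area = 23.9 in^2
Rule: under a linear scaling by k, areas scale by k^2.
k^2 = 3.1^2 = 9.61
New area = 23.9 * 9.61
New area = 229.679
229.679 in^2


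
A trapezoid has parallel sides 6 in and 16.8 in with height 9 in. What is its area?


Shape: trapezoid
Parallel sides a = 6 in, b = 16.8 in; Height h = 9 in
Formula: A = (a + b) * h / 2
a + b = 6 + 16.8 = 22.8
A = 22.8 * 9 / 2
A = 205.2 / 2
A = 102.6
102.6 in^2


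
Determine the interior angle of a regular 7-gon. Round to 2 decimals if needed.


Shape: regular heptagon (7 sides)
Formula: interior angle = (n - 2) * 180 / n
(n - 2) = 5
(n - 2) * 180 = 900
angle = 900 / 7
angle = 128.57
128.57 degrees


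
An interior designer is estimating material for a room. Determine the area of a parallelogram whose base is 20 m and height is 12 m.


Shape: parallelogram
Base b = 20 m, Height h = 12 m
Formula: A = b * h
A = 20 * 12
A = 240
240 m^2


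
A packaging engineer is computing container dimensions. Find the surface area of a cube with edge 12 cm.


Shape: cube
Side s = 12 cm
A cube has 6 square faces.
Formula: SA = 6 * s^2
s^2 = 144
SA = 6 * 144
SA = 864
864 cm^2


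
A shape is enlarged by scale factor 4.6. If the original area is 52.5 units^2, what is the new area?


Linear scale factor k = 4.6
Original area = 52.5 units^2
Rule: under a linear scaling by k, areas scale by k^2.
k^2 = 4.6^2 = 21.16
New area = 52.5 * 21.16
New area = 1110.9
1110.9 units^2


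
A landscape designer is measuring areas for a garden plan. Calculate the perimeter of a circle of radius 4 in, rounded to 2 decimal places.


Shape: circle
Radius r = 4 in
Formula: C = 2 * pi * r
C = 2 * pi * 4
C = 8 * pi
C = 25.13
25.13 in


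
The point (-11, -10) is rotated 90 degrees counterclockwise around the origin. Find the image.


Transformation: rotation about the origin
Original point: (-11, -10)
Rule for 90 deg counterclockwise: (x, y) -> (-y, x)
Apply: (-11, -10) -> (10, -11)
(10, -11)


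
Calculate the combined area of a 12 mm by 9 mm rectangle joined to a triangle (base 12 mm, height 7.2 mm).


Composite shape: rectangle + triangle
Rectangle area = 12 * 9 = 108
Triangle area = 0.5 * 12 * 7.2 = 43.2
Total = 108 + 43.2
Total = 151.2
151.2 mm^2


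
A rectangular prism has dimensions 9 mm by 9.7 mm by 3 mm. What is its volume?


Shape: rectangular prism
l = 9 mm, w = 9.7 mm, h = 3 mm
Formula: V = l * w * h
V = 9 * 9.7 * 3
V = 87.3 * 3
V = 261.9
261.9 mm^3


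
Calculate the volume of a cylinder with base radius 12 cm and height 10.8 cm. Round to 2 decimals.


Shape: cylinder
Radius r = 12 cm, Height h = 10.8 cm
Formula: V = pi * r^2 * h
r^2 = 144
V = pi * 144 * 10.8
V = 1555.2 * pi
V = 4885.8
4885.8 cm^3


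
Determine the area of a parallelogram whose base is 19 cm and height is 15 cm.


Shape: parallelogram
Base b = 19 cm, Height h = 15 cm
Formula: A = b * h
A = 19 * 15
A = 285
285 cm^2


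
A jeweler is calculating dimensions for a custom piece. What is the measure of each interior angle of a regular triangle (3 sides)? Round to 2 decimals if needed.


Shape: regular triangle (3 sides)
Formula: interior angle = (n - 2) * 180 / n
(n - 2) = 1
(n - 2) * 180 = 180
angle = 180 / 3
angle = 60
60 degrees


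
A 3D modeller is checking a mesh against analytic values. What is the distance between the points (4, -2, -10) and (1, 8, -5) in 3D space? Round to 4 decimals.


3D distance between two points
P1 = (4, -2, -10), P2 = (1, 8, -5)
Formula: d = sqrt((x2-x1)^2 + (y2-y1)^2 + (z2-z1)^2)
dx = 1 - 4 = -3
dy = 8 - -2 = 10
dz = -5 - -10 = 5
dx^2 + dy^2 + dz^2 = 9 + 100 + 25 = 134
d = sqrt(134)
d = 11.5758
11.5758 units


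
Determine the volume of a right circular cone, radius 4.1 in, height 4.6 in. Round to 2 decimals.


Shape: cone
Radius r = 4.1 in, Height h = 4.6 in
Formula: V = (1/3) * pi * r^2 * h
r^2 = 16.81
pi * r^2 * h = pi * 16.81 * 4.6 = 77.326 * pi
V = 77.326 * pi / 3
V = 80.98
80.98 in^3


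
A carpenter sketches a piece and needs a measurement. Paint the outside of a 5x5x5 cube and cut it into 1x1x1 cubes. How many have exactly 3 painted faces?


Large cube: 5 x 5 x 5, cut into unit cubes.
Cubes with 3 painted faces are at the corners. A cube always has 8 corners.
Count = 8
8 unit cubes


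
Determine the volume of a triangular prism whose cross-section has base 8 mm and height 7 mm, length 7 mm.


Shape: triangular prism
Triangle base = 8 mm, triangle height = 7 mm, prism length L = 7 mm
Formula: V = (1/2 * b * h_tri) * L
Cross-section area = 0.5 * 8 * 7 = 28
V = 28 * 7
V = 196
196 mm^3


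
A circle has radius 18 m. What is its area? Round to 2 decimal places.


Shape: circle
Radius r = 18 m
Formula: A = pi * r^2
r^2 = 18^2 = 324
A = pi * 324
A = 1017.88
1017.88 m^2


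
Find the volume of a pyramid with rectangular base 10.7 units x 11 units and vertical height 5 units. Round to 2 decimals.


Shape: rectangular pyramid
Base: 10.7 units x 11 units, Height h = 5 units
Formula: V = (1/3) * base_area * h
base_area = 10.7 * 11 = 117.7
base_area * h = 117.7 * 5 = 588.5
V = 588.5 / 3
V = 196.17
196.17 units^3


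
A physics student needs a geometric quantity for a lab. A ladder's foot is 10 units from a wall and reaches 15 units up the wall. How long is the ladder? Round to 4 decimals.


Shape: right triangle
Legs a = 10 units, b = 15 units
Formula: c = sqrt(a^2 + b^2)
a^2 = 100, b^2 = 225
a^2 + b^2 = 325
c = sqrt(325)
c = 18.0278
18.0278 units


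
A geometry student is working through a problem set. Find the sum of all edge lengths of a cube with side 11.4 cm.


Shape: cube
Side s = 11.4 cm
A cube has 12 edges, all equal.
Formula: total edge length = 12 * s
Total = 12 * 11.4
Total = 136.8
136.8 cm


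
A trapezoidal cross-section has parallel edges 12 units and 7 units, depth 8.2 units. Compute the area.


Shape: trapezoid
Parallel sides a = 12 units, b = 7 units; Height h = 8.2 units
Formula: A = (a + b) * h / 2
a + b = 12 + 7 = 19
A = 19 * 8.2 / 2
A = 155.8 / 2
A = 77.9
77.9 units^2


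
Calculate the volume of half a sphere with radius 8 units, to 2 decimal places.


Shape: hemisphere (half of a sphere)
Radius r = 8 units
Formula: V = (1/2) * (4/3) * pi * r^3 = (2/3) * pi * r^3
r^3 = 512
(2/3) * 512 = 341.333333
V = 341.333333 * pi
V = 1072.33
1072.33 units^3


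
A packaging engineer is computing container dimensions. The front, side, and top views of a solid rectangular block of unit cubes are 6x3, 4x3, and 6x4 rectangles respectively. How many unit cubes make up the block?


Orthographic views of a solid rectangular block:
Front view 6 x 3 -> length = 6, height = 3
Side view 4 x 3 -> width = 4, height = 3 (consistent)
Top view 6 x 4 -> confirms length = 6, width = 4
The block is 6 x 4 x 3.
Total unit cubes = 6 * 4 * 3 = 72
72 unit cubes


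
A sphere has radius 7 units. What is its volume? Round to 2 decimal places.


Shape: sphere
Radius r = 7 units
Formula: V = (4/3) * pi * r^3
r^3 = 343
(4/3) * 343 = 457.333333
V = 457.333333 * pi
V = 1436.76
1436.76 units^3


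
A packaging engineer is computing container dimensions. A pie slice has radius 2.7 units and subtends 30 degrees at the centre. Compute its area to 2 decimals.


Shape: circular sector
Radius r = 2.7 units, Angle = 30 degrees
Formula: A = (angle/360) * pi * r^2
r^2 = 7.29
Fraction of circle = 30/360
A = (30/360) * pi * 7.29
A = 0.6075 * pi
A = 1.91
1.91 units^2


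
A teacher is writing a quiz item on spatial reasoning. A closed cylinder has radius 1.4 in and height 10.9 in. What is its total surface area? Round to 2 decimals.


Shape: closed cylinder
Radius r = 1.4 in, Height h = 10.9 in
Formula: SA = 2*pi*r^2 + 2*pi*r*h = 2*pi*r*(r + h)
r + h = 12.3
2 * r * (r + h) = 2 * 1.4 * 12.3 = 34.44
SA = 34.44 * pi
SA = 108.2
108.2 in^2


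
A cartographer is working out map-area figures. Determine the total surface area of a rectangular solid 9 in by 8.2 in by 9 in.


Shape: rectangular prism
l = 9 in, w = 8.2 in, h = 9 in
Formula: SA = 2(lw + lh + wh)
lw = 73.8, lh = 81, wh = 73.8
lw + lh + wh = 228.6
SA = 2 * 228.6
SA = 457.2
457.2 in^2


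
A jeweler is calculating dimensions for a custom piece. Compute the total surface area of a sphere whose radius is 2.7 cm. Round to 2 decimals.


Shape: sphere
Radius r = 2.7 cm
Formula: SA = 4 * pi * r^2
r^2 = 7.29
SA = 4 * pi * 7.29
SA = 29.16 * pi
SA = 91.61
91.61 cm^2


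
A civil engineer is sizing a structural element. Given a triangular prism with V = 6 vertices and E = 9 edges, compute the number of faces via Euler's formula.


Polyhedron: triangular prism
Euler's formula for convex polyhedra: V - E + F = 2
Given: V = 6 vertices and E = 9 edges
Solve for F:
F = 2 + E - V = 2 + 9 - 6 = 5
5 faces


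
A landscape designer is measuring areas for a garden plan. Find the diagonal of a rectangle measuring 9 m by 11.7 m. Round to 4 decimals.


Shape: rectangle (diagonal via Pythagoras)
Sides: 9 m and 11.7 m
Formula: d = sqrt(l^2 + w^2)
l^2 = 81, w^2 = 136.89
l^2 + w^2 = 217.89
d = sqrt(217.89)
d = 14.7611
14.7611 m


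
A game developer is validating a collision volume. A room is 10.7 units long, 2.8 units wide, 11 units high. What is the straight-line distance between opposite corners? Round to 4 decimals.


Shape: rectangular box (space diagonal)
l = 10.7 units, w = 2.8 units, h = 11 units
Visualize: the diagonal of the base, then a right triangle with that diagonal and the height.
Formula: d = sqrt(l^2 + w^2 + h^2)
l^2 + w^2 + h^2 = 114.49 + 7.84 + 121 = 243.33
d = sqrt(243.33)
d = 15.599
15.599 units


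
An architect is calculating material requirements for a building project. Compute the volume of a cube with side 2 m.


Shape: cube
Side s = 2 m
Formula: V = s^3
V = 2 * 2 * 2
V = 4 * 2
V = 8
8 m^3


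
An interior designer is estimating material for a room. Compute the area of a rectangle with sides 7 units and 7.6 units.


Shape: rectangle
Length l = 7 units, Width w = 7.6 units
Formula: A = l * w
A = 7 * 7.6
A = 53.2
53.2 units^2


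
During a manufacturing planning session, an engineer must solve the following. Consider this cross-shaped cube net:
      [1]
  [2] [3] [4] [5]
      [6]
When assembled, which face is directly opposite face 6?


Net: cross layout. Take square 3 as the base (bottom).
Fold the four squares in the horizontal row up around 3: 2 -> left, 4 -> right, 5 wraps to the top.
Fold 1 and 6 up from 3: 1 -> back, 6 -> front.
Opposite pairs are therefore: (1, 6), (2, 4), (3, 5).
Face 6 is opposite face 1.
face 1


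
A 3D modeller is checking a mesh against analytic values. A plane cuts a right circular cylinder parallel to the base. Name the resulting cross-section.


Solid: right circular cylinder
Cutting plane: parallel to the base
Visualize the intersection of the plane with the solid's surface.
The boundary of the cut region is a circle.
circle


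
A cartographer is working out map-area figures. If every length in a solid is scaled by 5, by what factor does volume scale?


Linear scale factor k = 5
Rule: under a linear scaling by k, volumes scale by k^3.
k^3 = 5 * 5 * 5
k^3 = 25 * 5
k^3 = 125
Volume scales by a factor of 125.
125 (dimensionless)


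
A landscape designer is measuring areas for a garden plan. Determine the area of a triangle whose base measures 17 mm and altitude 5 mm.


Shape: triangle
Base b = 17 mm, Height h = 5 mm
Formula: A = (1/2) * b * h
A = 0.5 * 17 * 5
A = 0.5 * 85
A = 42.5
42.5 mm^2


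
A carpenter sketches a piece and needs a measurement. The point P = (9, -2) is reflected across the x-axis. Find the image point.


Transformation: reflection
Original point: (9, -2)
Rule for reflection over the x-axis: (x, y) -> (x, -y)
Apply: (9, -2) -> (9, 2)
(9, 2)


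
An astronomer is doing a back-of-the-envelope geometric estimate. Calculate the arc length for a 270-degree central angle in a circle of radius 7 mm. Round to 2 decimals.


Shape: circular arc
Radius r = 7 mm, Angle = 270 degrees
Formula: L = (angle/360) * 2 * pi * r
2 * pi * r = 14 * pi
L = (270/360) * 14 * pi
L = 10.5 * pi
L = 32.99
32.99 mm


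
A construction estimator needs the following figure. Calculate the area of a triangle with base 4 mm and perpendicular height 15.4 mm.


Shape: triangle
Base b = 4 mm, Height h = 15.4 mm
Formula: A = (1/2) * b * h
A = 0.5 * 4 * 15.4
A = 0.5 * 61.6
A = 30.8
30.8 mm^2


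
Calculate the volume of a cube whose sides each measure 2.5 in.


Shape: cube
Side s = 2.5 in
Formula: V = s^3
V = 2.5 * 2.5 * 2.5
V = 6.25 * 2.5
V = 15.625
15.625 in^3


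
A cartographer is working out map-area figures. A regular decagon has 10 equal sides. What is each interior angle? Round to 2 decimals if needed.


Shape: regular decagon (10 sides)
Formula: interior angle = (n - 2) * 180 / n
(n - 2) = 8
(n - 2) * 180 = 1440
angle = 1440 / 10
angle = 144
144 degrees


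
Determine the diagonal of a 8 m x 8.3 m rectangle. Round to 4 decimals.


Shape: rectangle (diagonal via Pythagoras)
Sides: 8 m and 8.3 m
Formula: d = sqrt(l^2 + w^2)
l^2 = 64, w^2 = 68.89
l^2 + w^2 = 132.89
d = sqrt(132.89)
d = 11.5278
11.5278 m


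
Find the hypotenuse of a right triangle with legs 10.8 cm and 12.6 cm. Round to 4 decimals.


Shape: right triangle
Legs a = 10.8 cm, b = 12.6 cm
Formula: c = sqrt(a^2 + b^2)
a^2 = 116.64, b^2 = 158.76
a^2 + b^2 = 275.4
c = sqrt(275.4)
c = 16.5952
16.5952 cm


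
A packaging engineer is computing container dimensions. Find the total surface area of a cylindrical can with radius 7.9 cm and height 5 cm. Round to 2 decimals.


Shape: closed cylinder
Radius r = 7.9 cm, Height h = 5 cm
Formula: SA = 2*pi*r^2 + 2*pi*r*h = 2*pi*r*(r + h)
r + h = 12.9
2 * r * (r + h) = 2 * 7.9 * 12.9 = 203.82
SA = 203.82 * pi
SA = 640.32
640.32 cm^2


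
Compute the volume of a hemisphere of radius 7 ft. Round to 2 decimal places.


Shape: hemisphere (half of a sphere)
Radius r = 7 ft
Formula: V = (1/2) * (4/3) * pi * r^3 = (2/3) * pi * r^3
r^3 = 343
(2/3) * 343 = 228.666667
V = 228.666667 * pi
V = 718.38
718.38 ft^3


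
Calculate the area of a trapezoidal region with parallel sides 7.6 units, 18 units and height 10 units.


Shape: trapezoid
Parallel sides a = 7.6 units, b = 18 units; Height h = 10 units
Formula: A = (a + b) * h / 2
a + b = 7.6 + 18 = 25.6
A = 25.6 * 10 / 2
A = 256 / 2
A = 128
128 units^2


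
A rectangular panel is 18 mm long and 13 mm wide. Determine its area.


Shape: rectangle
Length l = 18 mm, Width w = 13 mm
Formula: A = l * w
A = 18 * 13
A = 234
234 mm^2
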